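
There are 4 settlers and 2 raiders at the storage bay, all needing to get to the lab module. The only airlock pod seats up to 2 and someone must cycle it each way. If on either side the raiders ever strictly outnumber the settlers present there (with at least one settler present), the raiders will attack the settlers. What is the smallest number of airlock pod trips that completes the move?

9

Counting alone: each trip to the lab module takes at most 2 across and each return brings at least 1 back, so after t trips out (and t−1 returns) at most 2t − (t−1) of the 6 are across; that first reaches 6 at t = 5, so at least 9 crossings are needed.
The plan below uses exactly 9 crossings, so it is optimal:
1. 2 raiders → the lab module.  (the storage bay: 4S 0R; the lab module: 0S 2R)
2. 1 raider ← the storage bay.  (the storage bay: 4S 1R; the lab module: 0S 1R)
3. 2 settlers → the lab module.  (the storage bay: 2S 1R; the lab module: 2S 1R)
4. 1 raider ← the storage bay.  (the storage bay: 2S 2R; the lab module: 2S 0R)
5. 2 raiders → the lab module.  (the storage bay: 2S 0R; the lab module: 2S 2R)
6. 1 raider ← the storage bay.  (the storage bay: 2S 1R; the lab module: 2S 1R)
7. 1 settler and 1 raider → the lab module.  (the storage bay: 1S 0R; the lab module: 3S 2R)
8. 1 raider ← the storage bay.  (the storage bay: 1S 1R; the lab module: 3S 1R)
9. 1 settler and 1 raider → the lab module.  (the storage bay: 0S 0R; the lab module: 4S 2R)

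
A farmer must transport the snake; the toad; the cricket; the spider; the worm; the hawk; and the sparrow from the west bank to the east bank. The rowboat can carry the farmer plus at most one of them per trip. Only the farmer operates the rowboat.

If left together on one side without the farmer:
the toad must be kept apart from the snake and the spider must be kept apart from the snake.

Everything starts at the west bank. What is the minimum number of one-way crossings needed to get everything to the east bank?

Counting alone: the farmer can take at most 1 across per trip to the east bank, so moving all 7 needs at least 7 loaded trips out, with a return between consecutive ones — at least 13 crossings.
The safety rule pushes this higher. Following every safe sequence of crossings, the most of the 7 that can be at the east bank as the rowboat arrives there on crossing 13 is 6 — never all 7.
So no plan with fewer than 15 crossings exists, and this one achieves 15:
1. Farmer goes to the east bank with the snake.
2. Farmer goes back to the west bank alone.
3. Farmer goes to the east bank with the toad.
4. Farmer goes back to the west bank with the snake.
5. Farmer goes to the east bank with the spider.
6. Farmer goes back to the west bank alone.
7. Farmer goes to the east bank with the cricket.
8. Farmer goes back to the west bank alone.
9. Farmer goes to the east bank with the worm.
10. Farmer goes back to the west bank alone.
11. Farmer goes to the east bank with the hawk.
12. Farmer goes back to the west bank alone.
13. Farmer goes to the east bank with the sparrow.
14. Farmer goes back to the west bank alone.
15. Farmer goes to the east bank with the snake.

15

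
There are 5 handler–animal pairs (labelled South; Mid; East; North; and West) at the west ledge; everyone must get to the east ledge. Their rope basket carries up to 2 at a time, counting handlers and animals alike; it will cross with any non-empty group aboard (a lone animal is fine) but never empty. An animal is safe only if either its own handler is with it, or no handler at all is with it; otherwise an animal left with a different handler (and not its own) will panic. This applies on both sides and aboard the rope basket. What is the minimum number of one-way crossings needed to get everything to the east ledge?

Following every safe sequence of crossings from the start, the most of the 10 that can be at the east ledge as the rope basket arrives there on crossings 1, 3, 5, 7 is 2, 3, 4, 5 respectively; the best ever achieved is 5 of 10.
From crossing 9 on, no configuration arises that was not already reachable earlier: only 82 distinct safe configurations (who is on which side, and where the rope basket is) can ever be reached, none of them has everyone across, and every continuation just revisits them. So no valid plan exists.

impossible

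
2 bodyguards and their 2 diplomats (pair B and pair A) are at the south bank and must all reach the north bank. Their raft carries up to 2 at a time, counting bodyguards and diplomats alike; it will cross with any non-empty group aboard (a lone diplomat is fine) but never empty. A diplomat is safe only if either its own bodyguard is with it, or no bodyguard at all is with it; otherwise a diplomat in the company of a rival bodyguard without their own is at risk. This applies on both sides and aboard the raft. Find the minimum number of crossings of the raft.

Counting alone: each trip to the north bank takes at most 2 across and each return brings at least 1 back, so after t trips out (and t−1 returns) at most 2t − (t−1) of the 4 are across; that first reaches 4 at t = 3, so at least 5 crossings are needed.
The plan below uses exactly 5 crossings, so it is optimal:
1. bodyguard B and diplomat B cross → the north bank.
2. bodyguard B crosses ← the south bank.
3. bodyguard A and bodyguard B cross → the north bank.
4. bodyguard A crosses ← the south bank.
5. bodyguard A and diplomat A cross → the north bank.

5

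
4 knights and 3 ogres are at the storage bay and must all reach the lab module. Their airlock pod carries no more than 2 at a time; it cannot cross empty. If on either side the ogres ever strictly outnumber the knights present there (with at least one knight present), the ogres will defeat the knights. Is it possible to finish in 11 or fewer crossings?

Yes

Yes — this plan uses 11 crossings (≤ 11):
1. 2 ogres → the lab module.  (the storage bay: 4K 1O; the lab module: 0K 2O)
2. 1 ogre ← the storage bay.  (the storage bay: 4K 2O; the lab module: 0K 1O)
3. 2 ogres → the lab module.  (the storage bay: 4K 0O; the lab module: 0K 3O)
4. 1 ogre ← the storage bay.  (the storage bay: 4K 1O; the lab module: 0K 2O)
5. 2 knights → the lab module.  (the storage bay: 2K 1O; the lab module: 2K 2O)
6. 1 ogre ← the storage bay.  (the storage bay: 2K 2O; the lab module: 2K 1O)
7. 1 knight and 1 ogre → the lab module.  (the storage bay: 1K 1O; the lab module: 3K 2O)
8. 1 knight ← the storage bay.  (the storage bay: 2K 1O; the lab module: 2K 2O)
9. 1 knight and 1 ogre → the lab module.  (the storage bay: 1K 0O; the lab module: 3K 3O)
10. 1 ogre ← the storage bay.  (the storage bay: 1K 1O; the lab module: 3K 2O)
11. 1 knight and 1 ogre → the lab module.  (the storage bay: 0K 0O; the lab module: 4K 3O)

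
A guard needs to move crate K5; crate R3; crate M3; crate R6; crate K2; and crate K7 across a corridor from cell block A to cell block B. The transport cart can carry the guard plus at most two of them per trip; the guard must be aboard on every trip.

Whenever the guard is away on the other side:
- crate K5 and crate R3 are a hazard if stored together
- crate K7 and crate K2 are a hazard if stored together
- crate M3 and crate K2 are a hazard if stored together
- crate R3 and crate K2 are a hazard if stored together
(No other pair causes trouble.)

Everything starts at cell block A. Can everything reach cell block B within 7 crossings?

Yes

Yes — this plan uses 7 crossings (≤ 7):
1. Guard goes to cell block B with crate K2 and crate K5.
2. Guard goes back to cell block A alone.
3. Guard goes to cell block B with crate R6.
4. Guard goes back to cell block A alone.
5. Guard goes to cell block B with crate K7 and crate M3.
6. Guard goes back to cell block A with crate K2.
7. Guard goes to cell block B with crate K2 and crate R3.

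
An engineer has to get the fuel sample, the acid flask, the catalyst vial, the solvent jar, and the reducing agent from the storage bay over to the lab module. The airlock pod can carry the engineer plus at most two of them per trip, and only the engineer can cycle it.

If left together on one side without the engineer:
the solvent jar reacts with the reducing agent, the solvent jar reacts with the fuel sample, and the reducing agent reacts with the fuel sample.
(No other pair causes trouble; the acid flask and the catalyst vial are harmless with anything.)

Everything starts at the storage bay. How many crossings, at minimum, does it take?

7

Counting alone: the engineer can take at most 2 across per trip to the lab module, so moving all 5 needs at least 3 loaded trips out, with a return between consecutive ones — at least 5 crossings.
The safety rule pushes this higher. Following every safe sequence of crossings, the most of the 5 that can be at the lab module as the airlock pod arrives there on crossing 5 is 4 — never all 5.
So no plan with fewer than 7 crossings exists, and this one achieves 7:
1. Engineer goes to the lab module with the fuel sample and the solvent jar.  [the storage bay: the acid flask, the catalyst vial, the reducing agent | the lab module: the fuel sample, the solvent jar]
2. Engineer goes back to the storage bay with the fuel sample.  [the storage bay: the acid flask, the catalyst vial, the fuel sample, the reducing agent | the lab module: the solvent jar]
3. Engineer goes to the lab module with the acid flask and the fuel sample.  [the storage bay: the catalyst vial, the reducing agent | the lab module: the acid flask, the fuel sample, the solvent jar]
4. Engineer goes back to the storage bay with the fuel sample.  [the storage bay: the catalyst vial, the fuel sample, the reducing agent | the lab module: the acid flask, the solvent jar]
5. Engineer goes to the lab module with the catalyst vial and the fuel sample.  [the storage bay: the reducing agent | the lab module: the acid flask, the catalyst vial, the fuel sample, the solvent jar]
6. Engineer goes back to the storage bay with the fuel sample.  [the storage bay: the fuel sample, the reducing agent | the lab module: the acid flask, the catalyst vial, the solvent jar]
7. Engineer goes to the lab module with the fuel sample and the reducing agent.  [the storage bay: — | the lab module: the acid flask, the catalyst vial, the fuel sample, the reducing agent, the solvent jar]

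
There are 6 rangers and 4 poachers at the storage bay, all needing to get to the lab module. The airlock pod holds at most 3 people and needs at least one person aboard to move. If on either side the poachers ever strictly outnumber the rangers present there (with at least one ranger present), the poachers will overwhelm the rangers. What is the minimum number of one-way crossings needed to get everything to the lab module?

9

Counting alone: each trip to the lab module takes at most 3 across and each return brings at least 1 back, so after t trips out (and t−1 returns) at most 3t − (t−1) of the 10 are across; that first reaches 10 at t = 5, so at least 9 crossings are needed.
The plan below uses exactly 9 crossings, so it is optimal:
1. 2 poachers → the lab module.  (the storage bay: 6R 2P; the lab module: 0R 2P)
2. 1 poacher ← the storage bay.  (the storage bay: 6R 3P; the lab module: 0R 1P)
3. 3 poachers → the lab module.  (the storage bay: 6R 0P; the lab module: 0R 4P)
4. 1 poacher ← the storage bay.  (the storage bay: 6R 1P; the lab module: 0R 3P)
5. 3 rangers → the lab module.  (the storage bay: 3R 1P; the lab module: 3R 3P)
6. 1 poacher ← the storage bay.  (the storage bay: 3R 2P; the lab module: 3R 2P)
7. 1 ranger and 2 poachers → the lab module.  (the storage bay: 2R 0P; the lab module: 4R 4P)
8. 1 poacher ← the storage bay.  (the storage bay: 2R 1P; the lab module: 4R 3P)
9. 2 rangers and 1 poacher → the lab module.  (the storage bay: 0R 0P; the lab module: 6R 4P)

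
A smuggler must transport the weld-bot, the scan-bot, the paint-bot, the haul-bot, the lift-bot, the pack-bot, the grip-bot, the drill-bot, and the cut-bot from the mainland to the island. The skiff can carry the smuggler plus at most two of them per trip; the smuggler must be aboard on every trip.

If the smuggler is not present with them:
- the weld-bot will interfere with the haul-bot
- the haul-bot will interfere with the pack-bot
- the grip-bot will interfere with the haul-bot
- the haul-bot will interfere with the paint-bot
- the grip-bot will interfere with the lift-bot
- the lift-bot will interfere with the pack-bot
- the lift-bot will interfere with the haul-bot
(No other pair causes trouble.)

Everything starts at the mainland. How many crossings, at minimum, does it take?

Counting alone: the smuggler can take at most 2 across per trip to the island, so moving all 9 needs at least 5 loaded trips out, with a return between consecutive ones — at least 9 crossings.
The safety rule pushes this higher. Following every safe sequence of crossings, the most of the 9 that can be at the island as the skiff arrives there on crossings 9, 11, 13 is 6, 7, 8 respectively — never all 9.
So no plan with fewer than 15 crossings exists, and this one achieves 15:
1. Smuggler goes to the island with the haul-bot and the lift-bot.  [the mainland: the cut-bot, the drill-bot, the grip-bot, the pack-bot, the paint-bot, the scan-bot, the weld-bot | the island: the haul-bot, the lift-bot]
2. Smuggler goes back to the mainland with the haul-bot.  [the mainland: the cut-bot, the drill-bot, the grip-bot, the haul-bot, the pack-bot, the paint-bot, the scan-bot, the weld-bot | the island: the lift-bot]
3. Smuggler goes to the island with the haul-bot and the weld-bot.  [the mainland: the cut-bot, the drill-bot, the grip-bot, the pack-bot, the paint-bot, the scan-bot | the island: the haul-bot, the lift-bot, the weld-bot]
4. Smuggler goes back to the mainland with the haul-bot.  [the mainland: the cut-bot, the drill-bot, the grip-bot, the haul-bot, the pack-bot, the paint-bot, the scan-bot | the island: the lift-bot, the weld-bot]
5. Smuggler goes to the island with the haul-bot and the scan-bot.  [the mainland: the cut-bot, the drill-bot, the grip-bot, the pack-bot, the paint-bot | the island: the haul-bot, the lift-bot, the scan-bot, the weld-bot]
6. Smuggler goes back to the mainland with the haul-bot.  [the mainland: the cut-bot, the drill-bot, the grip-bot, the haul-bot, the pack-bot, the paint-bot | the island: the lift-bot, the scan-bot, the weld-bot]
7. Smuggler goes to the island with the haul-bot and the paint-bot.  [the mainland: the cut-bot, the drill-bot, the grip-bot, the pack-bot | the island: the haul-bot, the lift-bot, the paint-bot, the scan-bot, the weld-bot]
8. Smuggler goes back to the mainland with the haul-bot.  [the mainland: the cut-bot, the drill-bot, the grip-bot, the haul-bot, the pack-bot | the island: the lift-bot, the paint-bot, the scan-bot, the weld-bot]
9. Smuggler goes to the island with the drill-bot and the haul-bot.  [the mainland: the cut-bot, the grip-bot, the pack-bot | the island: the drill-bot, the haul-bot, the lift-bot, the paint-bot, the scan-bot, the weld-bot]
10. Smuggler goes back to the mainland with the haul-bot.  [the mainland: the cut-bot, the grip-bot, the haul-bot, the pack-bot | the island: the drill-bot, the lift-bot, the paint-bot, the scan-bot, the weld-bot]
11. Smuggler goes to the island with the cut-bot and the haul-bot.  [the mainland: the grip-bot, the pack-bot | the island: the cut-bot, the drill-bot, the haul-bot, the lift-bot, the paint-bot, the scan-bot, the weld-bot]
12. Smuggler goes back to the mainland with the haul-bot.  [the mainland: the grip-bot, the haul-bot, the pack-bot | the island: the cut-bot, the drill-bot, the lift-bot, the paint-bot, the scan-bot, the weld-bot]
13. Smuggler goes to the island with the grip-bot and the pack-bot.  [the mainland: the haul-bot | the island: the cut-bot, the drill-bot, the grip-bot, the lift-bot, the pack-bot, the paint-bot, the scan-bot, the weld-bot]
14. Smuggler goes back to the mainland with the lift-bot.  [the mainland: the haul-bot, the lift-bot | the island: the cut-bot, the drill-bot, the grip-bot, the pack-bot, the paint-bot, the scan-bot, the weld-bot]
15. Smuggler goes to the island with the haul-bot and the lift-bot.  [the mainland: — | the island: the cut-bot, the drill-bot, the grip-bot, the haul-bot, the lift-bot, the pack-bot, the paint-bot, the scan-bot, the weld-bot]

15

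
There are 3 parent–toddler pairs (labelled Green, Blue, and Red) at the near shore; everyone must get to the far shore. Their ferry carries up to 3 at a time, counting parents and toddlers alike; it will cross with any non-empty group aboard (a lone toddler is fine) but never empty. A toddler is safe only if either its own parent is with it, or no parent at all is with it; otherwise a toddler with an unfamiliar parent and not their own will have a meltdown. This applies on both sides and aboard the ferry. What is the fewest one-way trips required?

5

Counting alone: each trip to the far shore takes at most 3 across and each return brings at least 1 back, so after t trips out (and t−1 returns) at most 3t − (t−1) of the 6 are across; that first reaches 6 at t = 3, so at least 5 crossings are needed.
The plan below uses exactly 5 crossings, so it is optimal:
1. parent Green and toddler Green cross → the far shore.
2. parent Green crosses ← the near shore.
3. parent Blue, parent Green, and parent Red cross → the far shore.
4. toddler Green crosses ← the near shore.
5. toddler Blue, toddler Green, and toddler Red cross → the far shore.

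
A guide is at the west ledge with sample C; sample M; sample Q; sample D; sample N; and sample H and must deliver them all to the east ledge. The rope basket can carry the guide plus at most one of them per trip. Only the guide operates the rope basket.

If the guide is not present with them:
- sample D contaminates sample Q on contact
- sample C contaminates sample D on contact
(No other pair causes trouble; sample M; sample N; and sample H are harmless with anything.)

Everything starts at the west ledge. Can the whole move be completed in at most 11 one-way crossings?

Counting alone: the guide can take at most 1 across per trip to the east ledge, so moving all 6 needs at least 6 loaded trips out, with a return between consecutive ones — at least 11 crossings.
The safety rule pushes this higher. Following every safe sequence of crossings, the most of the 6 that can be at the east ledge as the rope basket arrives there on crossing 11 is 5 — never all 6.
So the move cannot be finished within 11 crossings. (The shortest complete plan takes 13:)
1. Guide goes to the east ledge with sample D.
2. Guide goes back to the west ledge alone.
3. Guide goes to the east ledge with sample C.
4. Guide goes back to the west ledge with sample D.
5. Guide goes to the east ledge with sample Q.
6. Guide goes back to the west ledge alone.
7. Guide goes to the east ledge with sample M.
8. Guide goes back to the west ledge alone.
9. Guide goes to the east ledge with sample N.
10. Guide goes back to the west ledge alone.
11. Guide goes to the east ledge with sample H.
12. Guide goes back to the west ledge alone.
13. Guide goes to the east ledge with sample D.

No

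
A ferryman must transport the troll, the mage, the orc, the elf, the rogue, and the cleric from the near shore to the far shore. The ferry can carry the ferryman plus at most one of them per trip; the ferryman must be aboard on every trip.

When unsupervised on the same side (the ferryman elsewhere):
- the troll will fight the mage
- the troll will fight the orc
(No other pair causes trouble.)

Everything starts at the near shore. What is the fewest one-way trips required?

Counting alone: the ferryman can take at most 1 across per trip to the far shore, so moving all 6 needs at least 6 loaded trips out, with a return between consecutive ones — at least 11 crossings.
The safety rule pushes this higher. Following every safe sequence of crossings, the most of the 6 that can be at the far shore as the ferry arrives there on crossing 11 is 5 — never all 6.
So no plan with fewer than 13 crossings exists, and this one achieves 13:
1. Ferryman goes to the far shore with the troll.  [the near shore: the cleric, the elf, the mage, the orc, the rogue | the far shore: the troll]
2. Ferryman goes back to the near shore alone.  [the near shore: the cleric, the elf, the mage, the orc, the rogue | the far shore: the troll]
3. Ferryman goes to the far shore with the mage.  [the near shore: the cleric, the elf, the orc, the rogue | the far shore: the mage, the troll]
4. Ferryman goes back to the near shore with the troll.  [the near shore: the cleric, the elf, the orc, the rogue, the troll | the far shore: the mage]
5. Ferryman goes to the far shore with the orc.  [the near shore: the cleric, the elf, the rogue, the troll | the far shore: the mage, the orc]
6. Ferryman goes back to the near shore alone.  [the near shore: the cleric, the elf, the rogue, the troll | the far shore: the mage, the orc]
7. Ferryman goes to the far shore with the elf.  [the near shore: the cleric, the rogue, the troll | the far shore: the elf, the mage, the orc]
8. Ferryman goes back to the near shore alone.  [the near shore: the cleric, the rogue, the troll | the far shore: the elf, the mage, the orc]
9. Ferryman goes to the far shore with the rogue.  [the near shore: the cleric, the troll | the far shore: the elf, the mage, the orc, the rogue]
10. Ferryman goes back to the near shore alone.  [the near shore: the cleric, the troll | the far shore: the elf, the mage, the orc, the rogue]
11. Ferryman goes to the far shore with the cleric.  [the near shore: the troll | the far shore: the cleric, the elf, the mage, the orc, the rogue]
12. Ferryman goes back to the near shore alone.  [the near shore: the troll | the far shore: the cleric, the elf, the mage, the orc, the rogue]
13. Ferryman goes to the far shore with the troll.  [the near shore: — | the far shore: the cleric, the elf, the mage, the orc, the rogue, the troll]

13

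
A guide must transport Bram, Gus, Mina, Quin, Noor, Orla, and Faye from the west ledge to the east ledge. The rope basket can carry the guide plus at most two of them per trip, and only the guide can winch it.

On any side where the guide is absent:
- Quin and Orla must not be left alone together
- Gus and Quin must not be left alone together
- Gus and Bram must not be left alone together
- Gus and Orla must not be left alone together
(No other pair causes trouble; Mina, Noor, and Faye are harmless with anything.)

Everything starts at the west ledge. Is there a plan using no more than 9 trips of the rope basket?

Counting alone: the guide can take at most 2 across per trip to the east ledge, so moving all 7 needs at least 4 loaded trips out, with a return between consecutive ones — at least 7 crossings.
The safety rule pushes this higher. Following every safe sequence of crossings, the most of the 7 that can be at the east ledge as the rope basket arrives there on crossings 7, 9 is 5, 6 respectively — never all 7.
So the move cannot be finished within 9 crossings. (The shortest complete plan takes 11:)
1. Guide goes to the east ledge with Gus and Quin.
2. Guide goes back to the west ledge with Gus.
3. Guide goes to the east ledge with Bram and Gus.
4. Guide goes back to the west ledge with Gus.
5. Guide goes to the east ledge with Gus and Mina.
6. Guide goes back to the west ledge with Gus.
7. Guide goes to the east ledge with Gus and Noor.
8. Guide goes back to the west ledge with Gus.
9. Guide goes to the east ledge with Faye and Gus.
10. Guide goes back to the west ledge with Gus.
11. Guide goes to the east ledge with Gus and Orla.

No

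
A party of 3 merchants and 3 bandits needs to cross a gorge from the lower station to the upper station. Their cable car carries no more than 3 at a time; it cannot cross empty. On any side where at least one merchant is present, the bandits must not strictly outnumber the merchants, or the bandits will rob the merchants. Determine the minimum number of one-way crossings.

Counting alone: each trip to the upper station takes at most 3 across and each return brings at least 1 back, so after t trips out (and t−1 returns) at most 3t − (t−1) of the 6 are across; that first reaches 6 at t = 3, so at least 5 crossings are needed.
The plan below uses exactly 5 crossings, so it is optimal:
1. 2 bandits → the upper station.  (the lower station: 3M 1B; the upper station: 0M 2B)
2. 1 bandit ← the lower station.  (the lower station: 3M 2B; the upper station: 0M 1B)
3. 3 merchants → the upper station.  (the lower station: 0M 2B; the upper station: 3M 1B)
4. 1 bandit ← the lower station.  (the lower station: 0M 3B; the upper station: 3M 0B)
5. 3 bandits → the upper station.  (the lower station: 0M 0B; the upper station: 3M 3B)

5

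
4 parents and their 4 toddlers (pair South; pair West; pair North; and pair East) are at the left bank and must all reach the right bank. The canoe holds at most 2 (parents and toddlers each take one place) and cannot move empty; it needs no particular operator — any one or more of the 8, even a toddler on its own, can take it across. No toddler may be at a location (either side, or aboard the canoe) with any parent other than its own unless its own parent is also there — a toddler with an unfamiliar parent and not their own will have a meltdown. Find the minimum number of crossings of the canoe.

Following every safe sequence of crossings from the start, the most of the 8 that can be at the right bank as the canoe arrives there on crossings 1, 3, 5 is 2, 3, 4 respectively; the best ever achieved is 4 of 8.
From crossing 7 on, no configuration arises that was not already reachable earlier: only 44 distinct safe configurations (who is on which side, and where the canoe is) can ever be reached, none of them has everyone across, and every continuation just revisits them. So no valid plan exists.

impossible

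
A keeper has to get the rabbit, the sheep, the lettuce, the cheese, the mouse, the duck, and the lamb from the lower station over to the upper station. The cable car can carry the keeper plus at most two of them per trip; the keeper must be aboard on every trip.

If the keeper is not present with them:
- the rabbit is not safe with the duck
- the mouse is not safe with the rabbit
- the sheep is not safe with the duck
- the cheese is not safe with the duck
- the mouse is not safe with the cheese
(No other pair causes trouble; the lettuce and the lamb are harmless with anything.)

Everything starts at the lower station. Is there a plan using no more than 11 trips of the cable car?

Yes — this plan uses 9 crossings (≤ 11):
1. Keeper goes to the upper station with the duck and the mouse.  [the lower station: the cheese, the lamb, the lettuce, the rabbit, the sheep | the upper station: the duck, the mouse]
2. Keeper goes back to the lower station alone.  [the lower station: the cheese, the lamb, the lettuce, the rabbit, the sheep | the upper station: the duck, the mouse]
3. Keeper goes to the upper station with the rabbit.  [the lower station: the cheese, the lamb, the lettuce, the sheep | the upper station: the duck, the mouse, the rabbit]
4. Keeper goes back to the lower station with the duck and the mouse.  [the lower station: the cheese, the duck, the lamb, the lettuce, the mouse, the sheep | the upper station: the rabbit]
5. Keeper goes to the upper station with the cheese and the sheep.  [the lower station: the duck, the lamb, the lettuce, the mouse | the upper station: the cheese, the rabbit, the sheep]
6. Keeper goes back to the lower station alone.  [the lower station: the duck, the lamb, the lettuce, the mouse | the upper station: the cheese, the rabbit, the sheep]
7. Keeper goes to the upper station with the lamb and the lettuce.  [the lower station: the duck, the mouse | the upper station: the cheese, the lamb, the lettuce, the rabbit, the sheep]
8. Keeper goes back to the lower station alone.  [the lower station: the duck, the mouse | the upper station: the cheese, the lamb, the lettuce, the rabbit, the sheep]
9. Keeper goes to the upper station with the duck and the mouse.  [the lower station: — | the upper station: the cheese, the duck, the lamb, the lettuce, the mouse, the rabbit, the sheep]

Yes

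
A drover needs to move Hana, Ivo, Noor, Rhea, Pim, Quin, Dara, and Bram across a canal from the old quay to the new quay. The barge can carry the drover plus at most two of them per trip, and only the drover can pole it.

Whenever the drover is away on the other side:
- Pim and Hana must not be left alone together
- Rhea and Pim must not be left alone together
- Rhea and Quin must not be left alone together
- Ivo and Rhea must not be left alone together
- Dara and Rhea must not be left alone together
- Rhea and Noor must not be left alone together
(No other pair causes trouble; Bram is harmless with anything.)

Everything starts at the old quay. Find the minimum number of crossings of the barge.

11

Counting alone: the drover can take at most 2 across per trip to the new quay, so moving all 8 needs at least 4 loaded trips out, with a return between consecutive ones — at least 7 crossings.
The safety rule pushes this higher. Following every safe sequence of crossings, the most of the 8 that can be at the new quay as the barge arrives there on crossings 7, 9 is 6, 7 respectively — never all 8.
So no plan with fewer than 11 crossings exists, and this one achieves 11:
1. Drover goes to the new quay with Hana and Rhea.  [the old quay: Bram, Dara, Ivo, Noor, Pim, Quin | the new quay: Hana, Rhea]
2. Drover goes back to the old quay alone.  [the old quay: Bram, Dara, Ivo, Noor, Pim, Quin | the new quay: Hana, Rhea]
3. Drover goes to the new quay with Bram.  [the old quay: Dara, Ivo, Noor, Pim, Quin | the new quay: Bram, Hana, Rhea]
4. Drover goes back to the old quay alone.  [the old quay: Dara, Ivo, Noor, Pim, Quin | the new quay: Bram, Hana, Rhea]
5. Drover goes to the new quay with Ivo and Noor.  [the old quay: Dara, Pim, Quin | the new quay: Bram, Hana, Ivo, Noor, Rhea]
6. Drover goes back to the old quay with Rhea.  [the old quay: Dara, Pim, Quin, Rhea | the new quay: Bram, Hana, Ivo, Noor]
7. Drover goes to the new quay with Pim and Rhea.  [the old quay: Dara, Quin | the new quay: Bram, Hana, Ivo, Noor, Pim, Rhea]
8. Drover goes back to the old quay with Hana and Rhea.  [the old quay: Dara, Hana, Quin, Rhea | the new quay: Bram, Ivo, Noor, Pim]
9. Drover goes to the new quay with Dara and Quin.  [the old quay: Hana, Rhea | the new quay: Bram, Dara, Ivo, Noor, Pim, Quin]
10. Drover goes back to the old quay alone.  [the old quay: Hana, Rhea | the new quay: Bram, Dara, Ivo, Noor, Pim, Quin]
11. Drover goes to the new quay with Hana and Rhea.  [the old quay: — | the new quay: Bram, Dara, Hana, Ivo, Noor, Pim, Quin, Rhea]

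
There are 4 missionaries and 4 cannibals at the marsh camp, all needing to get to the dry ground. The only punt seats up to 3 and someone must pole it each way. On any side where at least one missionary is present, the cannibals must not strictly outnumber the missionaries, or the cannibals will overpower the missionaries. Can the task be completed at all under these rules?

Yes

1. 2 cannibals → the dry ground.  (the marsh camp: 4M 2C; the dry ground: 0M 2C)
2. 1 cannibal ← the marsh camp.  (the marsh camp: 4M 3C; the dry ground: 0M 1C)
3. 3 cannibals → the dry ground.  (the marsh camp: 4M 0C; the dry ground: 0M 4C)
4. 1 cannibal ← the marsh camp.  (the marsh camp: 4M 1C; the dry ground: 0M 3C)
5. 3 missionaries → the dry ground.  (the marsh camp: 1M 1C; the dry ground: 3M 3C)
6. 1 missionary and 1 cannibal ← the marsh camp.  (the marsh camp: 2M 2C; the dry ground: 2M 2C)
7. 2 missionaries → the dry ground.  (the marsh camp: 0M 2C; the dry ground: 4M 2C)
8. 1 cannibal ← the marsh camp.  (the marsh camp: 0M 3C; the dry ground: 4M 1C)
9. 3 cannibals → the dry ground.  (the marsh camp: 0M 0C; the dry ground: 4M 4C)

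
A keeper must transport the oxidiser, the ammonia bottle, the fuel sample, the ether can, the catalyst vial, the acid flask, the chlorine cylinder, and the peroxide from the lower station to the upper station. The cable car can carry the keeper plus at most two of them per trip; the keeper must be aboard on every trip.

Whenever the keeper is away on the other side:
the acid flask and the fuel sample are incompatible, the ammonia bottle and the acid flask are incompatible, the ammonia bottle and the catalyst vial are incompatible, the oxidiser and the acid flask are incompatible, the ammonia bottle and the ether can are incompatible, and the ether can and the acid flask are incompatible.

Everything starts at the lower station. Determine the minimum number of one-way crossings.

13

Counting alone: the keeper can take at most 2 across per trip to the upper station, so moving all 8 needs at least 4 loaded trips out, with a return between consecutive ones — at least 7 crossings.
The safety rule pushes this higher. Following every safe sequence of crossings, the most of the 8 that can be at the upper station as the cable car arrives there on crossings 7, 9, 11 is 5, 6, 7 respectively — never all 8.
So no plan with fewer than 13 crossings exists, and this one achieves 13:
1. Keeper goes to the upper station with the acid flask and the ammonia bottle.
2. Keeper goes back to the lower station with the ammonia bottle.
3. Keeper goes to the upper station with the ammonia bottle and the oxidiser.
4. Keeper goes back to the lower station with the acid flask.
5. Keeper goes to the upper station with the ether can and the fuel sample.
6. Keeper goes back to the lower station with the ammonia bottle.
7. Keeper goes to the upper station with the ammonia bottle and the catalyst vial.
8. Keeper goes back to the lower station with the ammonia bottle.
9. Keeper goes to the upper station with the ammonia bottle and the chlorine cylinder.
10. Keeper goes back to the lower station with the ammonia bottle.
11. Keeper goes to the upper station with the ammonia bottle and the peroxide.
12. Keeper goes back to the lower station with the ammonia bottle.
13. Keeper goes to the upper station with the acid flask and the ammonia bottle.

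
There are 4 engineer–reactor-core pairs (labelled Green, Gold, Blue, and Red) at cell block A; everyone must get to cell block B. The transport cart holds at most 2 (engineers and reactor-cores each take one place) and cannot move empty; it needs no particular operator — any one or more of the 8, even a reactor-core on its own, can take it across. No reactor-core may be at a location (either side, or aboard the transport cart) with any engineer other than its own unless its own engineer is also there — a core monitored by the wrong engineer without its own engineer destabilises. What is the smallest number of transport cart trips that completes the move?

impossible

Following every safe sequence of crossings from the start, the most of the 8 that can be at cell block B as the transport cart arrives there on crossings 1, 3, 5 is 2, 3, 4 respectively; the best ever achieved is 4 of 8.
From crossing 7 on, no configuration arises that was not already reachable earlier: only 44 distinct safe configurations (who is on which side, and where the transport cart is) can ever be reached, none of them has everyone across, and every continuation just revisits them. So no valid plan exists.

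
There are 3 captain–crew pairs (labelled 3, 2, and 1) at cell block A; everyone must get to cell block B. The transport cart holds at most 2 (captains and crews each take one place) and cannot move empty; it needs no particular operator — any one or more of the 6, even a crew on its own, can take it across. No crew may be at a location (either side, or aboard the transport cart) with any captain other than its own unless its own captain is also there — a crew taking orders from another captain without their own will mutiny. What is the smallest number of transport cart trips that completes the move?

11

Counting alone: each trip to cell block B takes at most 2 across and each return brings at least 1 back, so after t trips out (and t−1 returns) at most 2t − (t−1) of the 6 are across; that first reaches 6 at t = 5, so at least 9 crossings are needed.
The safety rule pushes this higher. Following every safe sequence of crossings, the most of the 6 that can be at cell block B as the transport cart arrives there on crossing 9 is 5 — never all 6.
So no plan with fewer than 11 crossings exists, and this one achieves 11:
1. captain 3 and crew 3 cross → cell block B.
2. captain 3 crosses ← cell block A.
3. crew 1 and crew 2 cross → cell block B.
4. crew 3 crosses ← cell block A.
5. captain 1 and captain 2 cross → cell block B.
6. captain 2 and crew 2 cross ← cell block A.
7. captain 2 and captain 3 cross → cell block B.
8. crew 1 crosses ← cell block A.
9. crew 2 and crew 3 cross → cell block B.
10. captain 1 crosses ← cell block A.
11. captain 1 and crew 1 cross → cell block B.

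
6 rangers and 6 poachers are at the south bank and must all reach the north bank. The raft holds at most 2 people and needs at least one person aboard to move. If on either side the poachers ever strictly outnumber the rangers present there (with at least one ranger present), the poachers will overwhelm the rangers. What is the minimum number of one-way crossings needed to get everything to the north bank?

impossible

Following every safe sequence of crossings from the start, the most of the 12 that can be at the north bank as the raft arrives there on crossings 1, 3, 5, 7, 9 is 2, 3, 4, 5, 6 respectively; the best ever achieved is 6 of 12.
From crossing 11 on, no configuration arises that was not already reachable earlier: only 15 distinct safe configurations (who is on which side, and where the raft is) can ever be reached, none of them has everyone across, and every continuation just revisits them. They are: 0 rangers + 0 poachers across (raft back at the start); 0 rangers + 1 poacher across (raft there); 0 rangers + 1 poacher across (raft back at the start); 0 rangers + 2 poachers across (raft there); 0 rangers + 2 poachers across (raft back at the start); 0 rangers + 3 poachers across (raft there); 0 rangers + 3 poachers across (raft back at the start); 0 rangers + 4 poachers across (raft there); 0 rangers + 4 poachers across (raft back at the start); 0 rangers + 5 poachers across (raft there); 0 rangers + 5 poachers across (raft back at the start); 0 rangers + 6 poachers across (raft there); 1 ranger + 1 poacher across (raft there); 1 ranger + 1 poacher across (raft back at the start); 2 rangers + 2 poachers across (raft there). So no valid plan exists.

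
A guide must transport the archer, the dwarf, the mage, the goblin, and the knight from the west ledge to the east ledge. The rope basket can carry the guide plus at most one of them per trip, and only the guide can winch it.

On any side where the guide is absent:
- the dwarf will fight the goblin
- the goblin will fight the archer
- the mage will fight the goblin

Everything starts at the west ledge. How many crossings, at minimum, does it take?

Following every safe sequence of crossings from the start, the most of the 5 that can be at the east ledge as the rope basket arrives there on crossings 1, 3, 5 is 1, 2, 3 respectively; the best ever achieved is 3 of 5.
From crossing 7 on, no configuration arises that was not already reachable earlier: only 18 distinct safe configurations (who is on which side, and where the rope basket is) can ever be reached, none of them has everyone across, and every continuation just revisits them. So no valid plan exists.

impossible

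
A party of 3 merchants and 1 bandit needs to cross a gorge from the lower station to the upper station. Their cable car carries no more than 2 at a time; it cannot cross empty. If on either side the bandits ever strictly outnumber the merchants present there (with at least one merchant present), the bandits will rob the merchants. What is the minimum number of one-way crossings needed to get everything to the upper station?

5

Counting alone: each trip to the upper station takes at most 2 across and each return brings at least 1 back, so after t trips out (and t−1 returns) at most 2t − (t−1) of the 4 are across; that first reaches 4 at t = 3, so at least 5 crossings are needed.
The plan below uses exactly 5 crossings, so it is optimal:
1. 1 merchant and 1 bandit → the upper station.  (the lower station: 2M 0B; the upper station: 1M 1B)
2. 1 bandit ← the lower station.  (the lower station: 2M 1B; the upper station: 1M 0B)
3. 1 merchant and 1 bandit → the upper station.  (the lower station: 1M 0B; the upper station: 2M 1B)
4. 1 bandit ← the lower station.  (the lower station: 1M 1B; the upper station: 2M 0B)
5. 1 merchant and 1 bandit → the upper station.  (the lower station: 0M 0B; the upper station: 3M 1B)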